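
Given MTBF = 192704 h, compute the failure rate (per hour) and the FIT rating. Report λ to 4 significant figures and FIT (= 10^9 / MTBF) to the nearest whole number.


Formula: λ = 1 / MTBF; FIT = λ × 1e9 = 1e9 / MTBF
λ = 1 / 192704 ≈ 5.189e-06 failures/hour
FIT = 1e9 / 192704 ≈ 5189 failures per 1e9 hours (nearest whole number)

λ = 5.189e-06 /h, FIT = 5189


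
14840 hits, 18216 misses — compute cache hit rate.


Formula: hit rate = hits / (hits + misses) * 100
hit rate = 14840 / (14840 + 18216) * 100
hit rate = 14840 / 33056 * 100
hit rate = 44.89%

44.89%


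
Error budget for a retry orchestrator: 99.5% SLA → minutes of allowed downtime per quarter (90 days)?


Formula: allowed downtime = period * (100 - SLA) / 100
Period (quarter (90 days)) = 129600 minutes
Unavailability fraction = (100 - 99.5) / 100
Allowed downtime = 129600 * (100 - 99.5) / 100
Allowed downtime = 648.0 minutes

648.0 minutes


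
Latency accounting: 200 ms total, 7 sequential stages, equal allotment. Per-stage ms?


Formula: per_stage = total_budget / stages
per_stage = 200 / 7
per_stage = 28.57 ms

28.57 ms


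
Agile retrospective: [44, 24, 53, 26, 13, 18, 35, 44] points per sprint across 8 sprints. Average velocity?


Formula: Avg velocity = Total points / Number of sprints
Points: [44, 24, 53, 26, 13, 18, 35, 44]
Sum = 44 + 24 + 53 + 26 + 13 + 18 + 35 + 44 = 257
Avg velocity = 257 / 8 = 32.13 points/sprint

32.13 points/sprint


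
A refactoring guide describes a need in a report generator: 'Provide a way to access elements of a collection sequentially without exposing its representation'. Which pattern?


This matches the Iterator pattern

Iterator


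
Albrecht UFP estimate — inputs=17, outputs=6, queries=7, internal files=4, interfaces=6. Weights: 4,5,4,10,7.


UFP = EI*4 + EO*5 + EQ*4 + ILF*10 + EIF*7
UFP = 17*4 + 6*5 + 7*4 + 4*10 + 6*7
UFP = 68 + 30 + 28 + 40 + 42
UFP = 208

208


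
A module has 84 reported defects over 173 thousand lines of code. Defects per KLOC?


Defect density = defects / KLOC
Defect density = 84 / 173
Defect density = 0.486 defects/KLOC

0.486 defects/KLOC


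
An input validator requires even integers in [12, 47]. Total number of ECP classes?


Constraint: even integers in [12, 47]
Class 1: x < 12 — out-of-range invalid
Class 2: x in [12,47] but odd — wrong type invalid
Class 3: x in [12,47] and even — valid
Class 4: x > 47 — out-of-range invalid
Total equivalence classes: 4

4 equivalence classes


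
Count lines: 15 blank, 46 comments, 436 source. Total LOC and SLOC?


Total LOC = blank + comment + code
Total LOC = 15 + 46 + 436 = 497
SLOC (source only) = code = 436

Total LOC: 497, SLOC: 436


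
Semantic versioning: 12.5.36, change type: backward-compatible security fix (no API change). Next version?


Current: 12.5.36
Change category: 'backward-compatible security fix (no API change)' → patch bump
SemVer rule: patch bump → increment PATCH (MAJOR and MINOR unchanged)
New: 12.5.37

12.5.37


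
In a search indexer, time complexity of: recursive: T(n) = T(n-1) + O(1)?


Reasoning: linear recursion with constant work per frame
Complexity: O(n)

O(n)


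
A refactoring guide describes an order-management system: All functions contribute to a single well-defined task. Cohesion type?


Reasoning: Best: single purpose
Type: Functional cohesion

Functional cohesion


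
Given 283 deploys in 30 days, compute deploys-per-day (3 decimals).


Formula: deployments per day = releases / days
= 283 / 30
= 9.433 deploys/day
(equivalently, 66.03 deploys/week)

9.433 deploys/day


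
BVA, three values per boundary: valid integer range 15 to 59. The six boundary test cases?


Range: [15, 59]
Boundaries: just below min, min, min+1, max-1, max, just above max
Values: [14, 15, 16, 58, 59, 60]

[14, 15, 16, 58, 59, 60]


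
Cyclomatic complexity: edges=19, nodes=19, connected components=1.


Formula: V(G) = E - N + 2P
V(G) = 19 - 19 + 2*1
V(G) = 0 + 2
V(G) = 2

2


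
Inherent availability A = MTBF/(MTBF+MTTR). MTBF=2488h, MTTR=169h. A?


Availability = MTBF / (MTBF + MTTR)
Availability = 2488 / (2488 + 169)
Availability = 2488 / 2657
Availability = 93.6394%

93.6394%


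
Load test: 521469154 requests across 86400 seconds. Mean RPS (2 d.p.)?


Formula: throughput = requests / seconds
throughput = 521469154 / 86400
throughput = 6035.52 requests/second

6035.52 requests/second


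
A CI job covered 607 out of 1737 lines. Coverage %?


Coverage = covered / total * 100
Coverage = 607 / 1737 * 100
Coverage = 34.95%

34.95%


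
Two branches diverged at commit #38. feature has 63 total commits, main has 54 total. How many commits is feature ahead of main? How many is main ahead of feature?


Common ancestor: commit #38
feature commits after divergence: 63 - 38 = 25
main commits after divergence: 54 - 38 = 16
feature is 25 commits ahead of main
main is 16 commits ahead of feature

feature ahead: 25, main ahead: 16


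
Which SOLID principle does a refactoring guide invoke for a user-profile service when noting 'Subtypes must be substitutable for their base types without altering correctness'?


This describes the Liskov Substitution Principle (LSP)

Liskov Substitution Principle (LSP)


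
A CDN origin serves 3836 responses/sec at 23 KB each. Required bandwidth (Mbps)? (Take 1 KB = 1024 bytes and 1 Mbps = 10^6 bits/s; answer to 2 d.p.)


Formula: Mbps = payload_bytes * RPS * 8 / 1e6
Payload per request = 23 KB = 23 * 1024 = 23552 bytes
Total bytes/sec = 23552 * 3836 = 90345472
Total bits/sec = 90345472 * 8 = 722763776
Mbps = 722763776 / 1e6 = 722.76

722.76 Mbps


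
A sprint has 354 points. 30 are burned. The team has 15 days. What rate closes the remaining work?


Formula: Required rate = Remaining points / Days left
Remaining = 354 - 30 = 324 points
Required rate = 324 / 15 = 21.6 points/day

21.6 points/day


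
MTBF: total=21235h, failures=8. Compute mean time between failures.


Formula: MTBF = Total operating time / Number of failures
MTBF = 21235 / 8
MTBF = 2654.38 hours

2654.38 hours


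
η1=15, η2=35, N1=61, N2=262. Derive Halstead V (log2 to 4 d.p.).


Formula: V = N * log2(η), where N = N1 + N2 and η = η1 + η2
η = 15 + 35 = 50
N = 61 + 262 = 323
log2(50) ≈ 5.6439
V = 323 * 5.6439 = 1822.98

1822.98


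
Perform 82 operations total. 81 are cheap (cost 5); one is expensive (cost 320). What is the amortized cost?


Formula: Amortized cost = Total cost / Operations
Total cost = (81 * 5) + (1 * 320)
Total cost = 405 + 320 = 725
Amortized = 725 / 82 = 8.8415

8.8415


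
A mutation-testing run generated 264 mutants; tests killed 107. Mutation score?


Mutation score = killed / total * 100
Mutation score = 107 / 264 * 100
Mutation score = 40.53%

40.53%


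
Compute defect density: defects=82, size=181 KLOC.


Defect density = defects / KLOC
Defect density = 82 / 181
Defect density = 0.453 defects/KLOC

0.453 defects/KLOC


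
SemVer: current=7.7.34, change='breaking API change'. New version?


Current: 7.7.34
Change category: 'breaking API change' → major bump
SemVer rule: major bump → increment MAJOR, reset MINOR and PATCH to 0
New: 8.0.0

8.0.0


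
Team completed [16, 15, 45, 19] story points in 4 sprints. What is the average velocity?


Formula: Avg velocity = Total points / Number of sprints
Points: [16, 15, 45, 19]
Sum = 16 + 15 + 45 + 19 = 95
Avg velocity = 95 / 4 = 23.75 points/sprint

23.75 points/sprint


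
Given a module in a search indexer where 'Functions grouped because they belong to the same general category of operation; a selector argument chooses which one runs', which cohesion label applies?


Reasoning: Grouped by category of activity, not by data or sequence
Type: Logical cohesion

Logical cohesion


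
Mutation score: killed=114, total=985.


Mutation score = killed / total * 100
Mutation score = 114 / 985 * 100
Mutation score = 11.57%

11.57%


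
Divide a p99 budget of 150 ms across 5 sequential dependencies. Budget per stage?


Formula: per_stage = total_budget / stages
per_stage = 150 / 5
per_stage = 30.0 ms

30.0 ms


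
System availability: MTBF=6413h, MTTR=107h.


Availability = MTBF / (MTBF + MTTR)
Availability = 6413 / (6413 + 107)
Availability = 6413 / 6520
Availability = 98.3589%

98.3589%


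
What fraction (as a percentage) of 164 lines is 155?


Coverage = covered / total * 100
Coverage = 155 / 164 * 100
Coverage = 94.51%

94.51%


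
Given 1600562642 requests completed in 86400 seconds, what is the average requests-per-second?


Formula: throughput = requests / seconds
throughput = 1600562642 / 86400
throughput = 18525.03 requests/second

18525.03 requests/second


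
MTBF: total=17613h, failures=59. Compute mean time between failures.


Formula: MTBF = Total operating time / Number of failures
MTBF = 17613 / 59
MTBF = 298.53 hours

298.53 hours


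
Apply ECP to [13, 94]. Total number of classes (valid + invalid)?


Valid range: [13, 94]
Class 1: x < 13 — invalid
Class 2: 13 ≤ x ≤ 94 — valid
Class 3: x > 94 — invalid
Total equivalence classes: 3

3 equivalence classes


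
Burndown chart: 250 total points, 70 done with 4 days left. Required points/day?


Formula: Required rate = Remaining points / Days left
Remaining = 250 - 70 = 180 points
Required rate = 180 / 4 = 45.0 points/day

45.0 points/day


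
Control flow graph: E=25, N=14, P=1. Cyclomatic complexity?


Formula: V(G) = E - N + 2P
V(G) = 25 - 14 + 2*1
V(G) = 11 + 2
V(G) = 13

13


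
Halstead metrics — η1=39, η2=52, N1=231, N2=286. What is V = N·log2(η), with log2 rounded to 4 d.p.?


Formula: V = N * log2(η), where N = N1 + N2 and η = η1 + η2
η = 39 + 52 = 91
N = 231 + 286 = 517
log2(91) ≈ 6.5078
V = 517 * 6.5078 = 3364.53

3364.53


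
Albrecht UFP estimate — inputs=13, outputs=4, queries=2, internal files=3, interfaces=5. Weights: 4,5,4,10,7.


UFP = EI*4 + EO*5 + EQ*4 + ILF*10 + EIF*7
UFP = 13*4 + 4*5 + 2*4 + 3*10 + 5*7
UFP = 52 + 20 + 8 + 30 + 35
UFP = 145

145


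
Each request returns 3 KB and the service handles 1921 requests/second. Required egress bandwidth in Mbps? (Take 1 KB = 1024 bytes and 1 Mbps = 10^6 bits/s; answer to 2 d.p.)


Formula: Mbps = payload_bytes * RPS * 8 / 1e6
Payload per request = 3 KB = 3 * 1024 = 3072 bytes
Total bytes/sec = 3072 * 1921 = 5901312
Total bits/sec = 5901312 * 8 = 47210496
Mbps = 47210496 / 1e6 = 47.21

47.21 Mbps


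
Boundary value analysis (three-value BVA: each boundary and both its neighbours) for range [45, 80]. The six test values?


Range: [45, 80]
Boundaries: just below min, min, min+1, max-1, max, just above max
Values: [44, 45, 46, 79, 80, 81]

[44, 45, 46, 79, 80, 81]


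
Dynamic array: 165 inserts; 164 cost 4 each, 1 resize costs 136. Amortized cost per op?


Formula: Amortized cost = Total cost / Operations
Total cost = (164 * 4) + (1 * 136)
Total cost = 656 + 136 = 792
Amortized = 792 / 165 = 4.8

4.8


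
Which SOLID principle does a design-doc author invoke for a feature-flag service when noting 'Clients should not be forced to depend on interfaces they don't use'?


This describes the Interface Segregation Principle (ISP)

Interface Segregation Principle (ISP)


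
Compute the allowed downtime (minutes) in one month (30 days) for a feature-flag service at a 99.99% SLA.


Formula: allowed downtime = period * (100 - SLA) / 100
Period (month (30 days)) = 43200 minutes
Unavailability fraction = (100 - 99.99) / 100
Allowed downtime = 43200 * (100 - 99.99) / 100
Allowed downtime = 4.32 minutes

4.32 minutes


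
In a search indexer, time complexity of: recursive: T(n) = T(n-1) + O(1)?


Reasoning: linear recursion with constant work per frame
Complexity: O(n)

O(n)


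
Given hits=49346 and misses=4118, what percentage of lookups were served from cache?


Formula: hit rate = hits / (hits + misses) * 100
hit rate = 49346 / (49346 + 4118) * 100
hit rate = 49346 / 53464 * 100
hit rate = 92.3%

92.3%


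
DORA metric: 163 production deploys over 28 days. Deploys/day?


Formula: deployments per day = releases / days
= 163 / 28
= 5.821 deploys/day
(equivalently, 40.75 deploys/week)

5.821 deploys/day


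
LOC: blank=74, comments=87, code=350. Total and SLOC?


Total LOC = blank + comment + code
Total LOC = 74 + 87 + 350 = 511
SLOC (source only) = code = 350

Total LOC: 511, SLOC: 350


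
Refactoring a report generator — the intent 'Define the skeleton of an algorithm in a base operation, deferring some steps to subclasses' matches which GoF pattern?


This matches the Template Method pattern

Template Method


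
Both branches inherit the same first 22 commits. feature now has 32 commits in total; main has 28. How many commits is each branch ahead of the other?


Common ancestor: commit #22
feature commits after divergence: 32 - 22 = 10
main commits after divergence: 28 - 22 = 6
feature is 10 commits ahead of main
main is 6 commits ahead of feature

feature ahead: 10, main ahead: 6


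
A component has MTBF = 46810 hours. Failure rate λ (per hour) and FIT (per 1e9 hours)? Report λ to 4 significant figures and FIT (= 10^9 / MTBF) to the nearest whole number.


Formula: λ = 1 / MTBF; FIT = λ × 1e9 = 1e9 / MTBF
λ = 1 / 46810 ≈ 2.136e-05 failures/hour
FIT = 1e9 / 46810 ≈ 21363 failures per 1e9 hours (nearest whole number)

λ = 2.136e-05 /h, FIT = 21363


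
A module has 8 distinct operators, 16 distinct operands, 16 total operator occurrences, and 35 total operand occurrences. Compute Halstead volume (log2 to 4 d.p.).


Formula: V = N * log2(η), where N = N1 + N2 and η = η1 + η2
η = 8 + 16 = 24
N = 16 + 35 = 51
log2(24) ≈ 4.5850
V = 51 * 4.5850 = 233.84

233.84


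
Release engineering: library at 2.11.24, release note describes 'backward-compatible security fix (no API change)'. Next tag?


Current: 2.11.24
Change category: 'backward-compatible security fix (no API change)' → patch bump
SemVer rule: patch bump → increment PATCH (MAJOR and MINOR unchanged)
New: 2.11.25

2.11.25


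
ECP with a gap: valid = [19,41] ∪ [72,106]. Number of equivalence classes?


Valid ranges: [19,41] and [72,106]
Class 1: x < 19 — invalid
Class 2: 19 ≤ x ≤ 41 — valid
Class 3: 41 < x < 72 — invalid (gap between ranges)
Class 4: 72 ≤ x ≤ 106 — valid
Class 5: x > 106 — invalid
Total equivalence classes: 5

5 equivalence classes


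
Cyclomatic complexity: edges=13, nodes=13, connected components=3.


Formula: V(G) = E - N + 2P
V(G) = 13 - 13 + 2*3
V(G) = 0 + 6
V(G) = 6

6


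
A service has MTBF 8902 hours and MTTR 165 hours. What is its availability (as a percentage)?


Availability = MTBF / (MTBF + MTTR)
Availability = 8902 / (8902 + 165)
Availability = 8902 / 9067
Availability = 98.1802%

98.1802%


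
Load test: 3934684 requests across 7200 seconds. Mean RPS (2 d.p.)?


Formula: throughput = requests / seconds
throughput = 3934684 / 7200
throughput = 546.48 requests/second

546.48 requests/second


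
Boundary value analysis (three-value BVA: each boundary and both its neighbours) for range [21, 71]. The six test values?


Range: [21, 71]
Boundaries: just below min, min, min+1, max-1, max, just above max
Values: [20, 21, 22, 70, 71, 72]

[20, 21, 22, 70, 71, 72]


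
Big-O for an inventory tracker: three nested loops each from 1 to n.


Reasoning: three levels of nesting over n
Complexity: O(n^3)

O(n^3)


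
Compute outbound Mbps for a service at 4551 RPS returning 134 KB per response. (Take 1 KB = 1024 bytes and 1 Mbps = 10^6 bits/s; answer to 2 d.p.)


Formula: Mbps = payload_bytes * RPS * 8 / 1e6
Payload per request = 134 KB = 134 * 1024 = 137216 bytes
Total bytes/sec = 137216 * 4551 = 624470016
Total bits/sec = 624470016 * 8 = 4995760128
Mbps = 4995760128 / 1e6 = 4995.76

4995.76 Mbps


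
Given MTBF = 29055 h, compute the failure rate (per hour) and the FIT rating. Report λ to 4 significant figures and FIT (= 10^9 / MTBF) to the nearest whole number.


Formula: λ = 1 / MTBF; FIT = λ × 1e9 = 1e9 / MTBF
λ = 1 / 29055 ≈ 3.442e-05 failures/hour
FIT = 1e9 / 29055 ≈ 34417 failures per 1e9 hours (nearest whole number)

λ = 3.442e-05 /h, FIT = 34417


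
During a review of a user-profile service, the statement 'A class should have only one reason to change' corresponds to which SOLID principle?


This describes the Single Responsibility Principle (SRP)

Single Responsibility Principle (SRP)


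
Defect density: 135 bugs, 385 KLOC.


Defect density = defects / KLOC
Defect density = 135 / 385
Defect density = 0.351 defects/KLOC

0.351 defects/KLOC


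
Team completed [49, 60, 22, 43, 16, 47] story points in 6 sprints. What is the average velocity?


Formula: Avg velocity = Total points / Number of sprints
Points: [49, 60, 22, 43, 16, 47]
Sum = 49 + 60 + 22 + 43 + 16 + 47 = 237
Avg velocity = 237 / 6 = 39.5 points/sprint

39.5 points/sprint


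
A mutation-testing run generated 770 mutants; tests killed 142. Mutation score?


Mutation score = killed / total * 100
Mutation score = 142 / 770 * 100
Mutation score = 18.44%

18.44%


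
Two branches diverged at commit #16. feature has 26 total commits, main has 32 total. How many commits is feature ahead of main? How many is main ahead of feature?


Common ancestor: commit #16
feature commits after divergence: 26 - 16 = 10
main commits after divergence: 32 - 16 = 16
feature is 10 commits ahead of main
main is 16 commits ahead of feature

feature ahead: 10, main ahead: 16


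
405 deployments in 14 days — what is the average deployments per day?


Formula: deployments per day = releases / days
= 405 / 14
= 28.929 deploys/day
(equivalently, 202.5 deploys/week)

28.929 deploys/day


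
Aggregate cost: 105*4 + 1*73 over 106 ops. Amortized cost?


Formula: Amortized cost = Total cost / Operations
Total cost = (105 * 4) + (1 * 73)
Total cost = 420 + 73 = 493
Amortized = 493 / 106 = 4.6509

4.6509


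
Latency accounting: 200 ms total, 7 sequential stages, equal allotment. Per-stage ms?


Formula: per_stage = total_budget / stages
per_stage = 200 / 7
per_stage = 28.57 ms

28.57 ms


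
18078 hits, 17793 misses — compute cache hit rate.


Formula: hit rate = hits / (hits + misses) * 100
hit rate = 18078 / (18078 + 17793) * 100
hit rate = 18078 / 35871 * 100
hit rate = 50.4%

50.4%


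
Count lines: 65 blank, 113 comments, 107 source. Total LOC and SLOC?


Total LOC = blank + comment + code
Total LOC = 65 + 113 + 107 = 285
SLOC (source only) = code = 107

Total LOC: 285, SLOC: 107


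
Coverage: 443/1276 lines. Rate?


Coverage = covered / total * 100
Coverage = 443 / 1276 * 100
Coverage = 34.72%

34.72%


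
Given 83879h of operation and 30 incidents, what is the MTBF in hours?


Formula: MTBF = Total operating time / Number of failures
MTBF = 83879 / 30
MTBF = 2795.97 hours

2795.97 hours


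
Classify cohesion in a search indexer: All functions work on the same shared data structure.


Reasoning: Functions share data
Type: Communicational cohesion

Communicational cohesion


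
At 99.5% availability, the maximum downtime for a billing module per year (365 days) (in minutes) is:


Formula: allowed downtime = period * (100 - SLA) / 100
Period (year (365 days)) = 525600 minutes
Unavailability fraction = (100 - 99.5) / 100
Allowed downtime = 525600 * (100 - 99.5) / 100
Allowed downtime = 2628.0 minutes

2628.0 minutes


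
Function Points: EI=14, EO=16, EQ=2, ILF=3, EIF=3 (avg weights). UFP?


UFP = EI*4 + EO*5 + EQ*4 + ILF*10 + EIF*7
UFP = 14*4 + 16*5 + 2*4 + 3*10 + 3*7
UFP = 56 + 80 + 8 + 30 + 21
UFP = 195

195


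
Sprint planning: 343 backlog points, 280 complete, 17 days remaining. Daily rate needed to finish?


Formula: Required rate = Remaining points / Days left
Remaining = 343 - 280 = 63 points
Required rate = 63 / 17 = 3.71 points/day

3.71 points/day


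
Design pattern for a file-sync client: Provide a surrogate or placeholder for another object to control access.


This matches the Proxy pattern

Proxy


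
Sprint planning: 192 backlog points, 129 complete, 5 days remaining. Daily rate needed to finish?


Formula: Required rate = Remaining points / Days left
Remaining = 192 - 129 = 63 points
Required rate = 63 / 5 = 12.6 points/day

12.6 points/day


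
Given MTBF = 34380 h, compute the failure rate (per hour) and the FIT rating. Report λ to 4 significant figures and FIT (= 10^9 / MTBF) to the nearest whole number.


Formula: λ = 1 / MTBF; FIT = λ × 1e9 = 1e9 / MTBF
λ = 1 / 34380 ≈ 2.909e-05 failures/hour
FIT = 1e9 / 34380 ≈ 29087 failures per 1e9 hours (nearest whole number)

λ = 2.909e-05 /h, FIT = 29087


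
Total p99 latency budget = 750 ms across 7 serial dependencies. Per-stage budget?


Formula: per_stage = total_budget / stages
per_stage = 750 / 7
per_stage = 107.14 ms

107.14 ms


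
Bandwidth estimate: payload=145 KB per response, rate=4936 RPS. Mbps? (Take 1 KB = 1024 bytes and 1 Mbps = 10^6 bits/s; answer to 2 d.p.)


Formula: Mbps = payload_bytes * RPS * 8 / 1e6
Payload per request = 145 KB = 145 * 1024 = 148480 bytes
Total bytes/sec = 148480 * 4936 = 732897280
Total bits/sec = 732897280 * 8 = 5863178240
Mbps = 5863178240 / 1e6 = 5863.18

5863.18 Mbps


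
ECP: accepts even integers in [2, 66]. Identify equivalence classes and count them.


Constraint: even integers in [2, 66]
Class 1: x < 2 — out-of-range invalid
Class 2: x in [2,66] but odd — wrong type invalid
Class 3: x in [2,66] and even — valid
Class 4: x > 66 — out-of-range invalid
Total equivalence classes: 4

4 equivalence classes


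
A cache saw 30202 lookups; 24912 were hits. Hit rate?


Formula: hit rate = hits / (hits + misses) * 100
hit rate = 24912 / (24912 + 5290) * 100
hit rate = 24912 / 30202 * 100
hit rate = 82.48%

82.48%


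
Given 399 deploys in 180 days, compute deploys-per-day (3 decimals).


Formula: deployments per day = releases / days
= 399 / 180
= 2.217 deploys/day
(equivalently, 15.52 deploys/week)

2.217 deploys/day


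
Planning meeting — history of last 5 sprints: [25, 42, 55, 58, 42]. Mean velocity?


Formula: Avg velocity = Total points / Number of sprints
Points: [25, 42, 55, 58, 42]
Sum = 25 + 42 + 55 + 58 + 42 = 222
Avg velocity = 222 / 5 = 44.4 points/sprint

44.4 points/sprint


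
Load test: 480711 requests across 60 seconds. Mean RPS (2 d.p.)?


Formula: throughput = requests / seconds
throughput = 480711 / 60
throughput = 8011.85 requests/second

8011.85 requests/second


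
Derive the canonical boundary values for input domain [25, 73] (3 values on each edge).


Range: [25, 73]
Boundaries: just below min, min, min+1, max-1, max, just above max
Values: [24, 25, 26, 72, 73, 74]

[24, 25, 26, 72, 73, 74]


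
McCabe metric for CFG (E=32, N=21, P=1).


Formula: V(G) = E - N + 2P
V(G) = 32 - 21 + 2*1
V(G) = 11 + 2
V(G) = 13

13


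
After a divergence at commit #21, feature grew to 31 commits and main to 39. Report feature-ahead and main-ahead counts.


Common ancestor: commit #21
feature commits after divergence: 31 - 21 = 10
main commits after divergence: 39 - 21 = 18
feature is 10 commits ahead of main
main is 18 commits ahead of feature

feature ahead: 10, main ahead: 18


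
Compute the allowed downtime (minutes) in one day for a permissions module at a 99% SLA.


Formula: allowed downtime = period * (100 - SLA) / 100
Period (day) = 1440 minutes
Unavailability fraction = (100 - 99.0) / 100
Allowed downtime = 1440 * (100 - 99.0) / 100
Allowed downtime = 14.4 minutes

14.4 minutes


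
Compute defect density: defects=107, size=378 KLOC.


Defect density = defects / KLOC
Defect density = 107 / 378
Defect density = 0.283 defects/KLOC

0.283 defects/KLOC


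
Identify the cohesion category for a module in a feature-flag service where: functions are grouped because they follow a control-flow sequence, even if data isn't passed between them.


Reasoning: Grouped by order of execution within a routine, not by data flow
Type: Procedural cohesion

Procedural cohesion


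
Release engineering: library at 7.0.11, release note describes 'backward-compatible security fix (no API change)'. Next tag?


Current: 7.0.11
Change category: 'backward-compatible security fix (no API change)' → patch bump
SemVer rule: patch bump → increment PATCH (MAJOR and MINOR unchanged)
New: 7.0.12

7.0.12


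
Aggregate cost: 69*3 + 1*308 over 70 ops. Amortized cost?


Formula: Amortized cost = Total cost / Operations
Total cost = (69 * 3) + (1 * 308)
Total cost = 207 + 308 = 515
Amortized = 515 / 70 = 7.3571

7.3571


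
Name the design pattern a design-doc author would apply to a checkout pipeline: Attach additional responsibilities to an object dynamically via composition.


This matches the Decorator pattern

Decorator


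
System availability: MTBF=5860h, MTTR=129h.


Availability = MTBF / (MTBF + MTTR)
Availability = 5860 / (5860 + 129)
Availability = 5860 / 5989
Availability = 97.8461%

97.8461%


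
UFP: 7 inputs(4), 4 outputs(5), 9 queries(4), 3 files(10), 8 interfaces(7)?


UFP = EI*4 + EO*5 + EQ*4 + ILF*10 + EIF*7
UFP = 7*4 + 4*5 + 9*4 + 3*10 + 8*7
UFP = 28 + 20 + 36 + 30 + 56
UFP = 170

170


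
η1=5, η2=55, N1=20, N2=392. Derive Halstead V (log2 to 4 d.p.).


Formula: V = N * log2(η), where N = N1 + N2 and η = η1 + η2
η = 5 + 55 = 60
N = 20 + 392 = 412
log2(60) ≈ 5.9069
V = 412 * 5.9069 = 2433.64

2433.64


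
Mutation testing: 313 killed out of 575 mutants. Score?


Mutation score = killed / total * 100
Mutation score = 313 / 575 * 100
Mutation score = 54.43%

54.43%


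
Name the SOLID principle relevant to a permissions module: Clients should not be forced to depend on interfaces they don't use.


This describes the Interface Segregation Principle (ISP)

Interface Segregation Principle (ISP)


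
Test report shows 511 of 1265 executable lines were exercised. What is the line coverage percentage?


Coverage = covered / total * 100
Coverage = 511 / 1265 * 100
Coverage = 40.4%

40.4%


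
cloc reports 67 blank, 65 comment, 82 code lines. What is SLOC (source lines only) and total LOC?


Total LOC = blank + comment + code
Total LOC = 67 + 65 + 82 = 214
SLOC (source only) = code = 82

Total LOC: 214, SLOC: 82


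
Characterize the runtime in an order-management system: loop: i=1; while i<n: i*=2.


Reasoning: i doubles each step so iterations are log2(n)
Complexity: O(log n)

O(log n)


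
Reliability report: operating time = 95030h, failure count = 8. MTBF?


Formula: MTBF = Total operating time / Number of failures
MTBF = 95030 / 8
MTBF = 11878.75 hours

11878.75 hours


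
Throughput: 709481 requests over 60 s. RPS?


Formula: throughput = requests / seconds
throughput = 709481 / 60
throughput = 11824.68 requests/second

11824.68 requests/second


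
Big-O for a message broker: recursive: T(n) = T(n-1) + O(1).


Reasoning: linear recursion with constant work per frame
Complexity: O(n)

O(n)


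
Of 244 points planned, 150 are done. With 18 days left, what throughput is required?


Formula: Required rate = Remaining points / Days left
Remaining = 244 - 150 = 94 points
Required rate = 94 / 18 = 5.22 points/day

5.22 points/day


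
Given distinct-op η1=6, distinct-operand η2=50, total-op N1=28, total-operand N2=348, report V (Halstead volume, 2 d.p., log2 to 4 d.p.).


Formula: V = N * log2(η), where N = N1 + N2 and η = η1 + η2
η = 6 + 50 = 56
N = 28 + 348 = 376
log2(56) ≈ 5.8074
V = 376 * 5.8074 = 2183.58

2183.58


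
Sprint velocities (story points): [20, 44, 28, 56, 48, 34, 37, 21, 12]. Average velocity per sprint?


Formula: Avg velocity = Total points / Number of sprints
Points: [20, 44, 28, 56, 48, 34, 37, 21, 12]
Sum = 20 + 44 + 28 + 56 + 48 + 34 + 37 + 21 + 12 = 300
Avg velocity = 300 / 9 = 33.33 points/sprint

33.33 points/sprint


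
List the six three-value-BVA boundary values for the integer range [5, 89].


Range: [5, 89]
Boundaries: just below min, min, min+1, max-1, max, just above max
Values: [4, 5, 6, 88, 89, 90]

[4, 5, 6, 88, 89, 90]


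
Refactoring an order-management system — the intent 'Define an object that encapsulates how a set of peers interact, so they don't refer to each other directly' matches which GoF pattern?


This matches the Mediator pattern

Mediator


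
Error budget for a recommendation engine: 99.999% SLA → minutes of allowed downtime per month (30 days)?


Formula: allowed downtime = period * (100 - SLA) / 100
Period (month (30 days)) = 43200 minutes
Unavailability fraction = (100 - 99.999) / 100
Allowed downtime = 43200 * (100 - 99.999) / 100
Allowed downtime = 0.432 minutes

0.432 minutes


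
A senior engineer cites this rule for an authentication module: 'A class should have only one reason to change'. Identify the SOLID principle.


This describes the Single Responsibility Principle (SRP)

Single Responsibility Principle (SRP)


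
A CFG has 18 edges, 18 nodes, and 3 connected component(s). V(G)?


Formula: V(G) = E - N + 2P
V(G) = 18 - 18 + 2*3
V(G) = 0 + 6
V(G) = 6

6


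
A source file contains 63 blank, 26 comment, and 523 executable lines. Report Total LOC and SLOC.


Total LOC = blank + comment + code
Total LOC = 63 + 26 + 523 = 612
SLOC (source only) = code = 523

Total LOC: 612, SLOC: 523


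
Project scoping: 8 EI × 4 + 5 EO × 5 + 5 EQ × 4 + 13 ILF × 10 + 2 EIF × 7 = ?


UFP = EI*4 + EO*5 + EQ*4 + ILF*10 + EIF*7
UFP = 8*4 + 5*5 + 5*4 + 13*10 + 2*7
UFP = 32 + 25 + 20 + 130 + 14
UFP = 221

221


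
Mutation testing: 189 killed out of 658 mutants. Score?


Mutation score = killed / total * 100
Mutation score = 189 / 658 * 100
Mutation score = 28.72%

28.72%


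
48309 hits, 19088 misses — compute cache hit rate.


Formula: hit rate = hits / (hits + misses) * 100
hit rate = 48309 / (48309 + 19088) * 100
hit rate = 48309 / 67397 * 100
hit rate = 71.68%

71.68%


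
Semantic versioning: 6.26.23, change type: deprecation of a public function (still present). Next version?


Current: 6.26.23
Change category: 'deprecation of a public function (still present)' → minor bump
SemVer rule: minor bump → increment MINOR, reset PATCH to 0 (MAJOR unchanged)
New: 6.27.0

6.27.0


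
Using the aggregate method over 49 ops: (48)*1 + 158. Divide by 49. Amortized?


Formula: Amortized cost = Total cost / Operations
Total cost = (48 * 1) + (1 * 158)
Total cost = 48 + 158 = 206
Amortized = 206 / 49 = 4.2041

4.2041


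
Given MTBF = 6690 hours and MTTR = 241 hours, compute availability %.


Availability = MTBF / (MTBF + MTTR)
Availability = 6690 / (6690 + 241)
Availability = 6690 / 6931
Availability = 96.5229%

96.5229%


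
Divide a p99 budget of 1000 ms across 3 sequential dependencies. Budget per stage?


Formula: per_stage = total_budget / stages
per_stage = 1000 / 3
per_stage = 333.33 ms

333.33 ms


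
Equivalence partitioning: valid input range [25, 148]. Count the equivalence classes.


Valid range: [25, 148]
Class 1: x < 25 — invalid
Class 2: 25 ≤ x ≤ 148 — valid
Class 3: x > 148 — invalid
Total equivalence classes: 3

3 equivalence classes


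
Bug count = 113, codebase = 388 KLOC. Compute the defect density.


Defect density = defects / KLOC
Defect density = 113 / 388
Defect density = 0.291 defects/KLOC

0.291 defects/KLOC


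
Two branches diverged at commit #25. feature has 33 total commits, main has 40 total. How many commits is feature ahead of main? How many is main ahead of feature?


Common ancestor: commit #25
feature commits after divergence: 33 - 25 = 8
main commits after divergence: 40 - 25 = 15
feature is 8 commits ahead of main
main is 15 commits ahead of feature

feature ahead: 8, main ahead: 15


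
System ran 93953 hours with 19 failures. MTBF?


Formula: MTBF = Total operating time / Number of failures
MTBF = 93953 / 19
MTBF = 4944.89 hours

4944.89 hours


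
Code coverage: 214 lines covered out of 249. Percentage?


Coverage = covered / total * 100
Coverage = 214 / 249 * 100
Coverage = 85.94%

85.94%


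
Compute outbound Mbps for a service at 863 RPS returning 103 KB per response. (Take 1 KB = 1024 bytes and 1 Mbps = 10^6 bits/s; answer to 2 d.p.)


Formula: Mbps = payload_bytes * RPS * 8 / 1e6
Payload per request = 103 KB = 103 * 1024 = 105472 bytes
Total bytes/sec = 105472 * 863 = 91022336
Total bits/sec = 91022336 * 8 = 728178688
Mbps = 728178688 / 1e6 = 728.18

728.18 Mbps


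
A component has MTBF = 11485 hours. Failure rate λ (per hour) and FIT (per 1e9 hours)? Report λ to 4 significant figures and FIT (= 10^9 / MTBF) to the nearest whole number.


Formula: λ = 1 / MTBF; FIT = λ × 1e9 = 1e9 / MTBF
λ = 1 / 11485 ≈ 8.707e-05 failures/hour
FIT = 1e9 / 11485 ≈ 87070 failures per 1e9 hours (nearest whole number)

λ = 8.707e-05 /h, FIT = 87070


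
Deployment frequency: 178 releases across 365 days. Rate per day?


Formula: deployments per day = releases / days
= 178 / 365
= 0.488 deploys/day
(equivalently, 3.41 deploys/week)

0.488 deploys/day


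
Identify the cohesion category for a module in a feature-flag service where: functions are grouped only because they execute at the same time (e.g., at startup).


Reasoning: Related by timing only
Type: Temporal cohesion

Temporal cohesion


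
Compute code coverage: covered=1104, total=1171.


Coverage = covered / total * 100
Coverage = 1104 / 1171 * 100
Coverage = 94.28%

94.28%


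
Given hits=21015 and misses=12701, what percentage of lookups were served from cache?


Formula: hit rate = hits / (hits + misses) * 100
hit rate = 21015 / (21015 + 12701) * 100
hit rate = 21015 / 33716 * 100
hit rate = 62.33%

62.33%


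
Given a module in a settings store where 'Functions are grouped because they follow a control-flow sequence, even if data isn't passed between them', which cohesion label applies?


Reasoning: Grouped by order of execution within a routine, not by data flow
Type: Procedural cohesion

Procedural cohesion


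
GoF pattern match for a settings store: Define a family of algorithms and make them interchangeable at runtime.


This matches the Strategy pattern

Strategy


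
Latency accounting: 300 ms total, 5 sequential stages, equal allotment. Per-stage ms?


Formula: per_stage = total_budget / stages
per_stage = 300 / 5
per_stage = 60.0 ms

60.0 ms


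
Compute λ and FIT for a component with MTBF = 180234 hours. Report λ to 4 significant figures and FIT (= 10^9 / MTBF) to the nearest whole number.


Formula: λ = 1 / MTBF; FIT = λ × 1e9 = 1e9 / MTBF
λ = 1 / 180234 ≈ 5.548e-06 failures/hour
FIT = 1e9 / 180234 ≈ 5548 failures per 1e9 hours (nearest whole number)

λ = 5.548e-06 /h, FIT = 5548


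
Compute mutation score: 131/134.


Mutation score = killed / total * 100
Mutation score = 131 / 134 * 100
Mutation score = 97.76%

97.76%


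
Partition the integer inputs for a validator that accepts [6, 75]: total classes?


Valid range: [6, 75]
Class 1: x < 6 — invalid
Class 2: 6 ≤ x ≤ 75 — valid
Class 3: x > 75 — invalid
Total equivalence classes: 3

3 equivalence classes


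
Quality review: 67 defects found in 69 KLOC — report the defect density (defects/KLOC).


Defect density = defects / KLOC
Defect density = 67 / 69
Defect density = 0.971 defects/KLOC

0.971 defects/KLOC


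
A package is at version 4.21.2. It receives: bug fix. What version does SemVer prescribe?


Current: 4.21.2
Change category: 'bug fix' → patch bump
SemVer rule: patch bump → increment PATCH (MAJOR and MINOR unchanged)
New: 4.21.3

4.21.3


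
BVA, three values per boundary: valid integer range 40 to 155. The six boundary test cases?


Range: [40, 155]
Boundaries: just below min, min, min+1, max-1, max, just above max
Values: [39, 40, 41, 154, 155, 156]

[39, 40, 41, 154, 155, 156]


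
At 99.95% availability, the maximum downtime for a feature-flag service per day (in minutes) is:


Formula: allowed downtime = period * (100 - SLA) / 100
Period (day) = 1440 minutes
Unavailability fraction = (100 - 99.95) / 100
Allowed downtime = 1440 * (100 - 99.95) / 100
Allowed downtime = 0.72 minutes

0.72 minutes


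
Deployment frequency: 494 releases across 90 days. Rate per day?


Formula: deployments per day = releases / days
= 494 / 90
= 5.489 deploys/day
(equivalently, 38.42 deploys/week)

5.489 deploys/day


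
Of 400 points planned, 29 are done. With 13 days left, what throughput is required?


Formula: Required rate = Remaining points / Days left
Remaining = 400 - 29 = 371 points
Required rate = 371 / 13 = 28.54 points/day

28.54 points/day


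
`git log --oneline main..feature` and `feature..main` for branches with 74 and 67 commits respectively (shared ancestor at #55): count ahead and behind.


Common ancestor: commit #55
feature commits after divergence: 74 - 55 = 19
main commits after divergence: 67 - 55 = 12
feature is 19 commits ahead of main
main is 12 commits ahead of feature

feature ahead: 19, main ahead: 12


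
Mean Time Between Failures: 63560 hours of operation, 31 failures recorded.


Formula: MTBF = Total operating time / Number of failures
MTBF = 63560 / 31
MTBF = 2050.32 hours

2050.32 hours


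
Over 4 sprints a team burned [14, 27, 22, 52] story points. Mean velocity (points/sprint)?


Formula: Avg velocity = Total points / Number of sprints
Points: [14, 27, 22, 52]
Sum = 14 + 27 + 22 + 52 = 115
Avg velocity = 115 / 4 = 28.75 points/sprint

28.75 points/sprint


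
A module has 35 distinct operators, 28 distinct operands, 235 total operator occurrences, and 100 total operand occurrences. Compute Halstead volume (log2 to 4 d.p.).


Formula: V = N * log2(η), where N = N1 + N2 and η = η1 + η2
η = 35 + 28 = 63
N = 235 + 100 = 335
log2(63) ≈ 5.9773
V = 335 * 5.9773 = 2002.40

2002.40


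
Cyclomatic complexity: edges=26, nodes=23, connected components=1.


Formula: V(G) = E - N + 2P
V(G) = 26 - 23 + 2*1
V(G) = 3 + 2
V(G) = 5

5


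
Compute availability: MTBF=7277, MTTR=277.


Availability = MTBF / (MTBF + MTTR)
Availability = 7277 / (7277 + 277)
Availability = 7277 / 7554
Availability = 96.3331%

96.3331%


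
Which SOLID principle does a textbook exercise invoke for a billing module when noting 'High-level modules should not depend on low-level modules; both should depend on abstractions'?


This describes the Dependency Inversion Principle (DIP)

Dependency Inversion Principle (DIP)


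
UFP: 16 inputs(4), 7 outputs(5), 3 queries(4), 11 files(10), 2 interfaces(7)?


UFP = EI*4 + EO*5 + EQ*4 + ILF*10 + EIF*7
UFP = 16*4 + 7*5 + 3*4 + 11*10 + 2*7
UFP = 64 + 35 + 12 + 110 + 14
UFP = 235

235


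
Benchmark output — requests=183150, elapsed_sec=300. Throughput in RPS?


Formula: throughput = requests / seconds
throughput = 183150 / 300
throughput = 610.5 requests/second

610.5 requests/second


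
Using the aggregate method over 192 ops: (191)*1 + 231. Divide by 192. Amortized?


Formula: Amortized cost = Total cost / Operations
Total cost = (191 * 1) + (1 * 231)
Total cost = 191 + 231 = 422
Amortized = 422 / 192 = 2.1979

2.1979


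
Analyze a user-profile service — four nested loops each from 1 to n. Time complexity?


Reasoning: four levels of nesting
Complexity: O(n^4)

O(n^4)


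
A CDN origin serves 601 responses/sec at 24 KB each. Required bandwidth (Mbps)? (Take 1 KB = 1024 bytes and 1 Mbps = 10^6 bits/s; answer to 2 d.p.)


Formula: Mbps = payload_bytes * RPS * 8 / 1e6
Payload per request = 24 KB = 24 * 1024 = 24576 bytes
Total bytes/sec = 24576 * 601 = 14770176
Total bits/sec = 14770176 * 8 = 118161408
Mbps = 118161408 / 1e6 = 118.16

118.16 Mbps
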